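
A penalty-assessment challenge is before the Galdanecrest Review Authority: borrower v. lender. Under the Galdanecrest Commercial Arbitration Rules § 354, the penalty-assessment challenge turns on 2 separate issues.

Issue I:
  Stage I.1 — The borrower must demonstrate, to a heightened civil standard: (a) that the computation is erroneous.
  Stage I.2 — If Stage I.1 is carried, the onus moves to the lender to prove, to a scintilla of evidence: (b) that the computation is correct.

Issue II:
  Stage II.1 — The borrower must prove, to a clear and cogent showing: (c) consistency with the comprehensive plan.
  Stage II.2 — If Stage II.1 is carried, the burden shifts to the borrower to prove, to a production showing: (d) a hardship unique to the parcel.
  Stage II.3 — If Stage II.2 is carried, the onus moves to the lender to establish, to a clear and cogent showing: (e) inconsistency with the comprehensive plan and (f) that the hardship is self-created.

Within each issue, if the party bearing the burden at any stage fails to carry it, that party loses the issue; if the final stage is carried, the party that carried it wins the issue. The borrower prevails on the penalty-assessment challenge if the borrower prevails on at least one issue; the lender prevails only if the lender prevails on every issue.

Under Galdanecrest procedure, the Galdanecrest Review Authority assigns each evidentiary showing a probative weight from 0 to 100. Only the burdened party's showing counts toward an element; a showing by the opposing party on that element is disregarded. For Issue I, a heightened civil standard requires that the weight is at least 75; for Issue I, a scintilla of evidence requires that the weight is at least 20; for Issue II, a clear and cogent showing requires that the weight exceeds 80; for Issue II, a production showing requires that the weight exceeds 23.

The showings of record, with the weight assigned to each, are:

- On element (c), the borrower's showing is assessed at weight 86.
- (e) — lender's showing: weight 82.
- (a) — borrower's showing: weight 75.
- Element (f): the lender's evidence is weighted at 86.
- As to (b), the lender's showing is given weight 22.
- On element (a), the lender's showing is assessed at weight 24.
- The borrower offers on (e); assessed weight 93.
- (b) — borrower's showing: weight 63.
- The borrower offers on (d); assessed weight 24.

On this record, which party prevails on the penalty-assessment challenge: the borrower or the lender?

— Issue I —
At Stage I.1 the borrower must meet a heightened civil standard (weight is at least 75): on (a) the weight is 75 (the lender's 24 is given no effect), ≥ 75, so (a) meets the standard.
  Stage I.1 is satisfied; the onus moves to the lender.
At Stage I.2 the lender must meet a scintilla of evidence (weight is at least 20): on (b) the weight is 22 (the borrower's 63 is given no effect), which does reach 20, so (b) meets the standard.
  All elements met at the final stage.
With every stage satisfied, the lender prevails on this issue.
— Issue II —
Stage II.1 — burden on borrower; standard: a clear and cogent showing (weight exceeds 80).
    (c): 86 > 80 [met]
  All elements met. The borrower retains the burden for Stage II.2.
Stage II.2 — burden on borrower; standard: a production showing (weight exceeds 23).
    (d): 24 > 23 [met]
  Stage II.2 carried; the burden shifts to the lender.
Stage II.3 — burden on lender; standard: a clear and cogent showing (weight exceeds 80).
    (e): 82 (borrower's 93 disregarded) > 80 [met]
    (f): 86 > 80 [met]
  Stage II.3 carried; the final stage is satisfied.
With every stage satisfied, the lender prevails on this issue.
Per-issue: Issue I → lender; Issue II → lender. The borrower must prevail on at least one issue; overall, the lender prevails.

lender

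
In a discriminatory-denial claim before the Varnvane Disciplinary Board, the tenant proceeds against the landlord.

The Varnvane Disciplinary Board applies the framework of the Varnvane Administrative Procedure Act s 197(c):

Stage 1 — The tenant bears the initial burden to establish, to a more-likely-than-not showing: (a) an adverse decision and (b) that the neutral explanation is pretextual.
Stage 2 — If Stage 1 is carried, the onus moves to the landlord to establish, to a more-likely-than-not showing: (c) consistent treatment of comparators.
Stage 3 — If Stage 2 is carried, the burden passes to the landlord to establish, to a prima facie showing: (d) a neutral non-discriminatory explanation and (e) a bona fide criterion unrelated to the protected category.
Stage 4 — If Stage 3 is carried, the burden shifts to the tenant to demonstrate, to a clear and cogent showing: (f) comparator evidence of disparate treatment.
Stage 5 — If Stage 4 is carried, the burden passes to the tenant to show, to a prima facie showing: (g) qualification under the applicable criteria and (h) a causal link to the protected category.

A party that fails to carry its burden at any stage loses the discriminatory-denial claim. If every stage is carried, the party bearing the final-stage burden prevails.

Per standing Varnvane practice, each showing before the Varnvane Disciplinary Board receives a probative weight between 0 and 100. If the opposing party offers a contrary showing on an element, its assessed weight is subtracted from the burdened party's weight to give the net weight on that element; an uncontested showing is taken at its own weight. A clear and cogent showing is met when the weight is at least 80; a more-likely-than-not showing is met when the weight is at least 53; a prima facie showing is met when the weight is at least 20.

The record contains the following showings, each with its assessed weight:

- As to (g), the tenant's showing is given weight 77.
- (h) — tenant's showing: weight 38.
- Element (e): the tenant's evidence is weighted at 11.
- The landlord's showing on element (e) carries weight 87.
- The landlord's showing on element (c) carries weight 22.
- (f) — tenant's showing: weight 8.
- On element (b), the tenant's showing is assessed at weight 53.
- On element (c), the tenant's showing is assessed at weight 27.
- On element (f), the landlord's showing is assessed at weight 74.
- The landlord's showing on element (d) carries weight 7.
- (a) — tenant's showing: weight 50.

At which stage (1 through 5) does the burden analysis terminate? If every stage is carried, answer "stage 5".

stage 1

Stage 1 — burden on tenant; standard: a more-likely-than-not showing (weight is at least 53).
    (a): 50 < 53 [not met]
    (b): 53 ≥ 53 [met]
  Stage 1 not carried; the tenant fails its burden.
So the landlord prevails.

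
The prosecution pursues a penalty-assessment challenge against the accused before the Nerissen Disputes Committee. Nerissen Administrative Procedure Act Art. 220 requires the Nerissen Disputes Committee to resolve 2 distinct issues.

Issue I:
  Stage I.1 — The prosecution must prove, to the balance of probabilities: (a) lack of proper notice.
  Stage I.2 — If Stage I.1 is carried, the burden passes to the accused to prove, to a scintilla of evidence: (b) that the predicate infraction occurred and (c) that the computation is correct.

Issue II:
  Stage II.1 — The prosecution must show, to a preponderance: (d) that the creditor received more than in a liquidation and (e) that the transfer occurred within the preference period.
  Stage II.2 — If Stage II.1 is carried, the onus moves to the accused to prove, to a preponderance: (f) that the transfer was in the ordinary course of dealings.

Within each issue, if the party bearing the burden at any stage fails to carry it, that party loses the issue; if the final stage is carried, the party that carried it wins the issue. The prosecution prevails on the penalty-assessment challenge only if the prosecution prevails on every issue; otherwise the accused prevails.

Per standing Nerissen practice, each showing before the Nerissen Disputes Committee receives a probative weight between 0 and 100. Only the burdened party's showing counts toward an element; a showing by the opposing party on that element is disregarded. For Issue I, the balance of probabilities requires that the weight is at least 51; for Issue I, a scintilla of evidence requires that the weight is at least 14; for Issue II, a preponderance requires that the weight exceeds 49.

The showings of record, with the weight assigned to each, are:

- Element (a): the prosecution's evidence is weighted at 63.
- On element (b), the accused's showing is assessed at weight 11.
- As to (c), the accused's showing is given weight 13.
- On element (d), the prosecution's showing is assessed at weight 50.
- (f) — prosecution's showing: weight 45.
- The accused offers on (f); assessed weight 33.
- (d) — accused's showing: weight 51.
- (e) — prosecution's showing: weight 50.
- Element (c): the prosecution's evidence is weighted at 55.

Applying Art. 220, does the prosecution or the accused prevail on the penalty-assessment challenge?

prosecution

— Issue I —
Stage I.1 (prosecution, the balance of probabilities, weight is at least 51): (a) 63 ≥ 51 — meets.
  The prosecution carries Stage I.1; the accused now bears the burden.
Stage I.2 (accused, a scintilla of evidence, weight is at least 14): (b) 11 < 14 — fails; (c) 13 (prosecution's 55 disregarded) < 14 — fails.
  Not every element is met, so the accused fails to carry Stage I.2.
So the prosecution prevails on this issue.
— Issue II —
Stage II.1 — burden on prosecution; standard: a preponderance (weight exceeds 49).
    (d): 50 (accused's 51 disregarded) > 49 [met]
    (e): 50 > 49 [met]
  Stage II.1 carried; the burden shifts to the accused.
Stage II.2 — burden on accused; standard: a preponderance (weight exceeds 49).
    (f): 33 (prosecution's 45 disregarded) ≤ 49 [not met]
  Stage II.2 not carried; the accused fails its burden.
The prosecution prevails on this issue.
Per-issue: Issue I → prosecution; Issue II → prosecution. The prosecution must prevail on every issue; overall, the prosecution prevails.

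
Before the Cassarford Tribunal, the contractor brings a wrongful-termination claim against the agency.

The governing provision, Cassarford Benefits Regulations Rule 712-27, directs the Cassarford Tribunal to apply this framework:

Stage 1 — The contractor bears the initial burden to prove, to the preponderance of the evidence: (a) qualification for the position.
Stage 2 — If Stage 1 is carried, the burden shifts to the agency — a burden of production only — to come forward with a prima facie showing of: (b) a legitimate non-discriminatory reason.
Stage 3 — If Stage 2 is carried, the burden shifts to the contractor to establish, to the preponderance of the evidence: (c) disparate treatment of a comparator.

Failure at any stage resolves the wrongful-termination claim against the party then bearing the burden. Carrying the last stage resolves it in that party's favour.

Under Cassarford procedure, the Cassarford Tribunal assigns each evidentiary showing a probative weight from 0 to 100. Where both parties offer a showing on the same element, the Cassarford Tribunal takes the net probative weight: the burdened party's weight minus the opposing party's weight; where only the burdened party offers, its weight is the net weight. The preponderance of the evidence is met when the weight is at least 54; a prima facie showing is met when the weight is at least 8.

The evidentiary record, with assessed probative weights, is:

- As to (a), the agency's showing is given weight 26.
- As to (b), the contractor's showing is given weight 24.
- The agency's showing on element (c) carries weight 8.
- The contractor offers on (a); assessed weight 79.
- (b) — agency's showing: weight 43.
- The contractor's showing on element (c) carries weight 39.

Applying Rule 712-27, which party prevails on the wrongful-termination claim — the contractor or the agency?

agency

Stage 1 (contractor, the preponderance of the evidence, weight is at least 54): (a) net 79−26=53 < 54 — fails.
  Not every element is met, so the contractor fails to carry Stage 1.
So the agency prevails.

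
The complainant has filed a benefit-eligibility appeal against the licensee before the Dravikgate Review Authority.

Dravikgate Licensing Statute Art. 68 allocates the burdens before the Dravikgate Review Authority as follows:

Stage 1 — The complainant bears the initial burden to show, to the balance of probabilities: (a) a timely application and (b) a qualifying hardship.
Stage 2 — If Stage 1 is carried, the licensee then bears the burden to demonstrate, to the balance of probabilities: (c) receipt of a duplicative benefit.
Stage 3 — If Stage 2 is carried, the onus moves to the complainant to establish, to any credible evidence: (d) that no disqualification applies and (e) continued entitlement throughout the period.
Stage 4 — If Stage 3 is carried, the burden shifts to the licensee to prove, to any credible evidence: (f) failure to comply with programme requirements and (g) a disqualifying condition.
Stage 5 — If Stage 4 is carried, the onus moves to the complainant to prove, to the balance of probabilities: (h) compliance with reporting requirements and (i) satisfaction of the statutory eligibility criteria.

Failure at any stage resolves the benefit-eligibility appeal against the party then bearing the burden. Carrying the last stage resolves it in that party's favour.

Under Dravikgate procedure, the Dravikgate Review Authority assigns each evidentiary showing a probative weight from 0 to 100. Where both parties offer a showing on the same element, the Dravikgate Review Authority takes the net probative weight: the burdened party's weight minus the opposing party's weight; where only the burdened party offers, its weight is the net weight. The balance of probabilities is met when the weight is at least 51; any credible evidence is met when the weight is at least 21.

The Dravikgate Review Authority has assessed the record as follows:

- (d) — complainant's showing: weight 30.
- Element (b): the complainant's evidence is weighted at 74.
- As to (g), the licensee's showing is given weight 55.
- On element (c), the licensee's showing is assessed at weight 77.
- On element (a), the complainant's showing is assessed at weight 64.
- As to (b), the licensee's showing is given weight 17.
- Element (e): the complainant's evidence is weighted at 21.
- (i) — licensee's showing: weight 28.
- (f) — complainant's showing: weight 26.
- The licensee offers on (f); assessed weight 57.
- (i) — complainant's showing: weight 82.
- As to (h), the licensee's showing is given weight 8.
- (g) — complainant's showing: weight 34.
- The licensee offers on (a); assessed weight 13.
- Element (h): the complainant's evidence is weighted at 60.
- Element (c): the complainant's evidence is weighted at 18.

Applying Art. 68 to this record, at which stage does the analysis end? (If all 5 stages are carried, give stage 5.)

stage 5

Stage 1 — burden on complainant; standard: the balance of probabilities (weight is at least 51).
    (a): 64 − 13 = 51 ≥ 51 [met]
    (b): 74 − 17 = 57 ≥ 51 [met]
  Stage 1 carried; the burden shifts to the licensee.
Stage 2 — burden on licensee; standard: the balance of probabilities (weight is at least 51).
    (c): 77 − 18 = 59 ≥ 51 [met]
  Stage 2 carried; the burden shifts to the complainant.
Stage 3 — burden on complainant; standard: any credible evidence (weight is at least 21).
    (d): 30 ≥ 21 [met]
    (e): 21 ≥ 21 [met]
  The complainant carries Stage 3; the licensee now bears the burden.
Stage 4 — burden on licensee; standard: any credible evidence (weight is at least 21).
    (f): 57 − 26 = 31 ≥ 21 [met]
    (g): 55 − 34 = 21 ≥ 21 [met]
  Stage 4 carried; the burden shifts to the complainant.
Stage 5 — burden on complainant; standard: the balance of probabilities (weight is at least 51).
    (h): 60 − 8 = 52 ≥ 51 [met]
    (i): 82 − 28 = 54 ≥ 51 [met]
  The complainant carries the last stage.
All stages carried — the complainant prevails.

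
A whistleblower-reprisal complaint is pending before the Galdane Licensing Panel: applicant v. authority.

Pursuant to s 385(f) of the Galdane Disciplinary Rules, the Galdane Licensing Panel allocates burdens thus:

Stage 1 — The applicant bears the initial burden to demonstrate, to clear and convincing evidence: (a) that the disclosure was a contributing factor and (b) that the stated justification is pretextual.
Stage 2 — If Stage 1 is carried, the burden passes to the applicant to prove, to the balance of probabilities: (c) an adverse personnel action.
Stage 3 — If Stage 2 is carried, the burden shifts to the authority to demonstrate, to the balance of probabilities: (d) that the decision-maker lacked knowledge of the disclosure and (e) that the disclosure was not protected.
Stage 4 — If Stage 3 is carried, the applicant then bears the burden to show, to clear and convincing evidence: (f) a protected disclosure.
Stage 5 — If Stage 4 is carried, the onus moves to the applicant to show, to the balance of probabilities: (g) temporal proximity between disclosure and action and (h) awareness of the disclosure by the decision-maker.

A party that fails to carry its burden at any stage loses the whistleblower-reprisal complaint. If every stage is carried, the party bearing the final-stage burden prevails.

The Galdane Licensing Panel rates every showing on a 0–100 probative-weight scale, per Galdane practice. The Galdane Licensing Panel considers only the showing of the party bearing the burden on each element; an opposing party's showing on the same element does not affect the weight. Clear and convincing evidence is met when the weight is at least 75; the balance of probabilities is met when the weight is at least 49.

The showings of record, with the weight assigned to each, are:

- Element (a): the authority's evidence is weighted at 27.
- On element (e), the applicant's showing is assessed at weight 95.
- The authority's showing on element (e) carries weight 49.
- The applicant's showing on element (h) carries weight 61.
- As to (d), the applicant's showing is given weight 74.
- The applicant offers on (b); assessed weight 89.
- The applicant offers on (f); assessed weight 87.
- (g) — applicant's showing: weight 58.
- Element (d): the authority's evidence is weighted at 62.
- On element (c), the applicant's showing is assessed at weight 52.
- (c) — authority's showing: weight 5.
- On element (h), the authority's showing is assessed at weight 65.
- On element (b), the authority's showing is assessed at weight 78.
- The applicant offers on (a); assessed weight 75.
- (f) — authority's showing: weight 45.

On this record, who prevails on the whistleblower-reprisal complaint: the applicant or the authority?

applicant

Stage 1 — burden on applicant; standard: clear and convincing evidence (weight is at least 75).
    (a): 75 (authority's 27 disregarded) ≥ 75 [met]
    (b): 89 (authority's 78 disregarded) ≥ 75 [met]
  All elements met. The applicant retains the burden for Stage 2.
Stage 2 — burden on applicant; standard: the balance of probabilities (weight is at least 49).
    (c): 52 (authority's 5 disregarded) ≥ 49 [met]
  All elements met. The burden passes to the authority.
Stage 3 — burden on authority; standard: the balance of probabilities (weight is at least 49).
    (d): 62 (applicant's 74 disregarded) ≥ 49 [met]
    (e): 49 (applicant's 95 disregarded) ≥ 49 [met]
  Stage 3 is satisfied; the onus moves to the applicant.
Stage 4 — burden on applicant; standard: clear and convincing evidence (weight is at least 75).
    (f): 87 (authority's 45 disregarded) ≥ 75 [met]
  Stage 4 is satisfied; the applicant continues to bear the burden.
Stage 5 — burden on applicant; standard: the balance of probabilities (weight is at least 49).
    (g): 58 ≥ 49 [met]
    (h): 61 (authority's 65 disregarded) ≥ 49 [met]
  The applicant carries the last stage.
With every stage satisfied, the applicant prevails.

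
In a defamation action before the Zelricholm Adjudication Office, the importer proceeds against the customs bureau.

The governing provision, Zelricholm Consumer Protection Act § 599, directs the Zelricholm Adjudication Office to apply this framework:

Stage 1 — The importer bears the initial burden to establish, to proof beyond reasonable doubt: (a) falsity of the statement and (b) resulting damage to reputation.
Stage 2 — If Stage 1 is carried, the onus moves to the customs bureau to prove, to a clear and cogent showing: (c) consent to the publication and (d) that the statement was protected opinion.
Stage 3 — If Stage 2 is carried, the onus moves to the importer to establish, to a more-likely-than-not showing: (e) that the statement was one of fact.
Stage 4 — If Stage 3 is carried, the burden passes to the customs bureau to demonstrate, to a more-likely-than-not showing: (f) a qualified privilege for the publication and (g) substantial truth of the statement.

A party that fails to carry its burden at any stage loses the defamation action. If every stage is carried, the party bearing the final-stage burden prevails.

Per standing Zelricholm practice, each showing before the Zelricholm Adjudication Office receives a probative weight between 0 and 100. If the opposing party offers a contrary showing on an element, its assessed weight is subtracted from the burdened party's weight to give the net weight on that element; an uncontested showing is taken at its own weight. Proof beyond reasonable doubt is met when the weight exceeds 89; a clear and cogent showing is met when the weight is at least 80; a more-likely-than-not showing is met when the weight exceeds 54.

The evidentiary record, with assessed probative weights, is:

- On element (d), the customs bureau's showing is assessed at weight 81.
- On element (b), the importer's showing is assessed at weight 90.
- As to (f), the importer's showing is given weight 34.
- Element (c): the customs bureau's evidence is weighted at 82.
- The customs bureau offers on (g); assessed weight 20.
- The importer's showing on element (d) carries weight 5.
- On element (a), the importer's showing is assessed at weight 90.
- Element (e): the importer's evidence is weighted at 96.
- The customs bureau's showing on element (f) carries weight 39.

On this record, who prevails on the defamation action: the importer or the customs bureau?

At Stage 1 the importer must meet proof beyond reasonable doubt (weight exceeds 89): on (a) the weight is 90, which does exceed 89, so (a) meets the standard; on (b) the weight is 90, which does exceed 89, so (b) meets the standard.
  All elements met. The burden passes to the customs bureau.
At Stage 2 the customs bureau must meet a clear and cogent showing (weight is at least 80): on (c) the weight is 82, which does reach 80, so (c) meets the standard; on (d) the weight is 81 less the opposing 5 gives net 76, < 80, so (d) does not meet the standard.
  Not every element is met, so the customs bureau fails to carry Stage 2.
The importer prevails.

importer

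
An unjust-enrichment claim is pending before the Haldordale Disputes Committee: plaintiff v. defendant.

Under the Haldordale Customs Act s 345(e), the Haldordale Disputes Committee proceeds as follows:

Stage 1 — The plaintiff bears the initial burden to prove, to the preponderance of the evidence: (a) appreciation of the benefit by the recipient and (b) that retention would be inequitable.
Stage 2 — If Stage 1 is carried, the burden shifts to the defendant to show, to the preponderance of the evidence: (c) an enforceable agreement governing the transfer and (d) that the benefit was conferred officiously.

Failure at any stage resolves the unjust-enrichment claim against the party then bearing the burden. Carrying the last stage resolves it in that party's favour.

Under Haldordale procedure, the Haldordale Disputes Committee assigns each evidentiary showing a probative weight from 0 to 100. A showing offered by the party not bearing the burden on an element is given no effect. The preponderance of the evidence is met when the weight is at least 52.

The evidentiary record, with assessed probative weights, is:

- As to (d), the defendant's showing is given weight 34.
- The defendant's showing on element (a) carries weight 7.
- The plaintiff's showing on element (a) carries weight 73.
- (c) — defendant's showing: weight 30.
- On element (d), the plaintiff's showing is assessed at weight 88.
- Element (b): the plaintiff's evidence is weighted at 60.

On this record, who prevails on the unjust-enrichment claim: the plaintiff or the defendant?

plaintiff

Stage 1 — burden on plaintiff; standard: the preponderance of the evidence (weight is at least 52).
    (a): 73 (defendant's 7 disregarded) ≥ 52 [met]
    (b): 60 ≥ 52 [met]
  The plaintiff carries Stage 1; the defendant now bears the burden.
Stage 2 — burden on defendant; standard: the preponderance of the evidence (weight is at least 52).
    (c): 30 < 52 [not met]
    (d): 34 (plaintiff's 88 disregarded) < 52 [not met]
  Not every element is met, so the defendant fails to carry Stage 2.
So the plaintiff prevails.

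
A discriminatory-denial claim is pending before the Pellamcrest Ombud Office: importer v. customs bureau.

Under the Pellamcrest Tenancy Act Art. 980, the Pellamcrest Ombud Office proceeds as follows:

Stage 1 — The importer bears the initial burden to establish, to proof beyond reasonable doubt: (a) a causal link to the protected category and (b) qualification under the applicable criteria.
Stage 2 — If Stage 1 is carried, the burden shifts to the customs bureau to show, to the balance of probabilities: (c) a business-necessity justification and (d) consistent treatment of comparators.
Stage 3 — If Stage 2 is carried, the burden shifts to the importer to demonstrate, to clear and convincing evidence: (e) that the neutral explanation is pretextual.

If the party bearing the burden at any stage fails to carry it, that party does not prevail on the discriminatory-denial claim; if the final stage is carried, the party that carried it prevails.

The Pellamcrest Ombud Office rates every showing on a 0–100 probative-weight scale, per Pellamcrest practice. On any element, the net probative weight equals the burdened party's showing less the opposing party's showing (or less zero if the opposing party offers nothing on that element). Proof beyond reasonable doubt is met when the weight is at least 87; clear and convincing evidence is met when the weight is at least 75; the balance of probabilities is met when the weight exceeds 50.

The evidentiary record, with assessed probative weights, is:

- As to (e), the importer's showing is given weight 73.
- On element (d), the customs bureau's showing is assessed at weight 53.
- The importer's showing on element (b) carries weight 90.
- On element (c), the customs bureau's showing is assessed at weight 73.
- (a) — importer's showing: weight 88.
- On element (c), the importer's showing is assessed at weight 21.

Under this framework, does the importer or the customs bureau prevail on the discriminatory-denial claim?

customs bureau

Stage 1 — burden on importer; standard: proof beyond reasonable doubt (weight is at least 87).
    (a): 88 ≥ 87 [met]
    (b): 90 ≥ 87 [met]
  Stage 1 carried; the burden shifts to the customs bureau.
Stage 2 — burden on customs bureau; standard: the balance of probabilities (weight exceeds 50).
    (c): 73 − 21 = 52 > 50 [met]
    (d): 53 > 50 [met]
  Stage 2 carried; the burden shifts to the importer.
Stage 3 — burden on importer; standard: clear and convincing evidence (weight is at least 75).
    (e): 73 < 75 [not met]
  Not every element is met, so the importer fails to carry Stage 3.
The customs bureau prevails.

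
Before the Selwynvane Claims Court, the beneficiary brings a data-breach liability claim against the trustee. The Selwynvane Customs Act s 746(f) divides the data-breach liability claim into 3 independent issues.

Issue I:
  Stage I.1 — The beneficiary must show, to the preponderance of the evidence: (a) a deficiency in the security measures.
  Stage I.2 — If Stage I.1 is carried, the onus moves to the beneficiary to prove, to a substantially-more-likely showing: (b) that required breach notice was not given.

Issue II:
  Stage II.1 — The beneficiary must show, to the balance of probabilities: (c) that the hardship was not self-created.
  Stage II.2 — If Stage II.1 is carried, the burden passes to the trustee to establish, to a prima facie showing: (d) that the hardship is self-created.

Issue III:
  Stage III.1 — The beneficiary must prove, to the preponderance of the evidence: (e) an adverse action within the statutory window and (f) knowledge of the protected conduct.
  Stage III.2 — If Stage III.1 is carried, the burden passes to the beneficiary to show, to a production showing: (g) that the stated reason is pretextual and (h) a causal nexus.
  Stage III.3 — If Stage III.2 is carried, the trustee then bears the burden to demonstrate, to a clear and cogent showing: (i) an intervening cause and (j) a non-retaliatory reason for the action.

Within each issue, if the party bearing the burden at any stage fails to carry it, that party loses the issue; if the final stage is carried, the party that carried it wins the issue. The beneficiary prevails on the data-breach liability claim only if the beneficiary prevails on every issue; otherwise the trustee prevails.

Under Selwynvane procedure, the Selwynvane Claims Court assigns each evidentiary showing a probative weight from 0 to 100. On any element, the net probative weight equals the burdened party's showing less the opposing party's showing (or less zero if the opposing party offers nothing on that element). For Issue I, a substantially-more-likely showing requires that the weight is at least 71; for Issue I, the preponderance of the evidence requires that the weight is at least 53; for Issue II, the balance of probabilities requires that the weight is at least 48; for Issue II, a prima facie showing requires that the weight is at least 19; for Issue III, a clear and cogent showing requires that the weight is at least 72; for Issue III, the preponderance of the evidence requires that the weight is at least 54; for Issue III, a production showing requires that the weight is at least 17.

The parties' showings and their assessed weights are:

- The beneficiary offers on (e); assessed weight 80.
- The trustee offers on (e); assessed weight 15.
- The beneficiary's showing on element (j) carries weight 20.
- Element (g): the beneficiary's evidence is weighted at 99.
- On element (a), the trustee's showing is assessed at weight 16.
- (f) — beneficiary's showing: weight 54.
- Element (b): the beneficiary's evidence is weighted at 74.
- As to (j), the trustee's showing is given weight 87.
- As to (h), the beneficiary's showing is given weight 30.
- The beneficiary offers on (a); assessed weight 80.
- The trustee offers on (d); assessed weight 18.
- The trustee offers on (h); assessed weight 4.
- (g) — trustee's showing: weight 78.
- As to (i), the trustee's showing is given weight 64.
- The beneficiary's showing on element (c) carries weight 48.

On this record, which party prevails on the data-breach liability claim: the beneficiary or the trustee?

— Issue I —
Stage I.1 (beneficiary, the preponderance of the evidence, weight is at least 53): (a) net 80−16=64 ≥ 53 — meets.
  All elements met. The beneficiary retains the burden for Stage I.2.
Stage I.2 (beneficiary, a substantially-more-likely showing, weight is at least 71): (b) 74 ≥ 71 — meets.
  All elements met at the final stage.
Every stage carried; the beneficiary prevails on this issue.
— Issue II —
Stage II.1 (beneficiary, the balance of probabilities, weight is at least 48): (c) 48 ≥ 48 — meets.
  All elements met. The burden passes to the trustee.
Stage II.2 (trustee, a prima facie showing, weight is at least 19): (d) 18 < 19 — fails.
  Not every element is met, so the trustee fails to carry Stage II.2.
The beneficiary prevails on this issue.
— Issue III —
At Stage III.1 the beneficiary must meet the preponderance of the evidence (weight is at least 54): on (e) the weight is 80 less the opposing 15 gives net 65, ≥ 54, so (e) meets the standard; on (f) the weight is 54, which does reach 54, so (f) meets the standard.
  All elements met. The beneficiary retains the burden for Stage III.2.
At Stage III.2 the beneficiary must meet a production showing (weight is at least 17): on (g) the weight is 99 less the opposing 78 gives net 21, ≥ 17, so (g) meets the standard; on (h) the weight is 30 less the opposing 4 gives net 26, ≥ 17, so (h) meets the standard.
  The beneficiary carries Stage III.2; the trustee now bears the burden.
At Stage III.3 the trustee must meet a clear and cogent showing (weight is at least 72): on (i) the weight is 64, < 72, so (i) does not meet the standard; on (j) the weight is 87 less the opposing 20 gives net 67, which does not reach 72, so (j) does not meet the standard.
  The trustee does not carry Stage III.3.
So the beneficiary prevails on this issue.
Per-issue: Issue I → beneficiary; Issue II → beneficiary; Issue III → beneficiary. The beneficiary must prevail on every issue; overall, the beneficiary prevails.

beneficiary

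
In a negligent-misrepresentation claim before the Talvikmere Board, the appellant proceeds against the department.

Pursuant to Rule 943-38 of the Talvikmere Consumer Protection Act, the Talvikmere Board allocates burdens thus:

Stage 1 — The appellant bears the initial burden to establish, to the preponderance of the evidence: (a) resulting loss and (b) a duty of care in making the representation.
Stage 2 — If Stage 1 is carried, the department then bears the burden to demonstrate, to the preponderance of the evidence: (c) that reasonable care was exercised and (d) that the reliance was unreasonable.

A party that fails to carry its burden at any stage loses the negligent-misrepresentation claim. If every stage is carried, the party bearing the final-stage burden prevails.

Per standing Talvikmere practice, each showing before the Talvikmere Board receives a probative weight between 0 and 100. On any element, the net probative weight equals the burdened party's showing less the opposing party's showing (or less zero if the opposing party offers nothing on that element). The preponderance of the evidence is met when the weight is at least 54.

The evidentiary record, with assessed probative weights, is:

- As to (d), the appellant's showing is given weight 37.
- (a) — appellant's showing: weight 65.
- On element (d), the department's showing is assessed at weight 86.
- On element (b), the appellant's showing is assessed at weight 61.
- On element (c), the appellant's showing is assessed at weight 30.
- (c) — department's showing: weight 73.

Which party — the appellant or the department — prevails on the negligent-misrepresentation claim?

appellant

Stage 1 — burden on appellant; standard: the preponderance of the evidence (weight is at least 54).
    (a): 65 ≥ 54 [met]
    (b): 61 ≥ 54 [met]
  Stage 1 carried; the burden shifts to the department.
Stage 2 — burden on department; standard: the preponderance of the evidence (weight is at least 54).
    (c): 73 − 30 = 43 < 54 [not met]
    (d): 86 − 37 = 49 < 54 [not met]
  The department does not carry Stage 2.
So the appellant prevails.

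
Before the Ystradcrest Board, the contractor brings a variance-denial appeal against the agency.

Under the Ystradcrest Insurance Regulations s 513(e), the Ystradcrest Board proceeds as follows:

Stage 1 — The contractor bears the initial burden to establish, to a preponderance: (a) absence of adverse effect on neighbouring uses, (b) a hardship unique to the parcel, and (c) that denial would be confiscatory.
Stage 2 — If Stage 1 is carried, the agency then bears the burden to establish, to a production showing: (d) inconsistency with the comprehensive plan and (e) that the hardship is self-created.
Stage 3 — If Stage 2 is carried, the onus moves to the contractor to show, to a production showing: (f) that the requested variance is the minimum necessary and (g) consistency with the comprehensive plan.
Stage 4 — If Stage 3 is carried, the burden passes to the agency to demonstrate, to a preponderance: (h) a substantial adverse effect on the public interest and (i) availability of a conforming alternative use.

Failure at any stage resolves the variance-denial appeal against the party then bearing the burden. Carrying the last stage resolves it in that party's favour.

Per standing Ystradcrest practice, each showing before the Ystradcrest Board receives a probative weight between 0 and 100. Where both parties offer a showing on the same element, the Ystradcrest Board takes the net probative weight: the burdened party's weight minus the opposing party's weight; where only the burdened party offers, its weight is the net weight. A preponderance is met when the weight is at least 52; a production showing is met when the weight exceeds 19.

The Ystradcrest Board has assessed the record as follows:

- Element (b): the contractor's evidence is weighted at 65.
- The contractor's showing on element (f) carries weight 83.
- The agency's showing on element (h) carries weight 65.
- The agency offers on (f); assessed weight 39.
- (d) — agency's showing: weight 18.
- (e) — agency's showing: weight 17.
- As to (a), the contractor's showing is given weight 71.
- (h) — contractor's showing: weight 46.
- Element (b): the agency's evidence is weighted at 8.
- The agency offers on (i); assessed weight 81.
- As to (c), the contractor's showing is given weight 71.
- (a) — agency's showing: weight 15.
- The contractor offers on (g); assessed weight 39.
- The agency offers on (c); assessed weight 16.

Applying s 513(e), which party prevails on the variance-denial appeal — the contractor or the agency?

contractor

Stage 1 (contractor, a preponderance, weight is at least 52): (a) net 71−15=56 ≥ 52 — meets; (b) net 65−8=57 ≥ 52 — meets; (c) net 71−16=55 ≥ 52 — meets.
  The contractor carries Stage 1; the agency now bears the burden.
Stage 2 (agency, a production showing, weight exceeds 19): (d) 18 ≤ 19 — fails; (e) 17 ≤ 19 — fails.
  Not every element is met, so the agency fails to carry Stage 2.
The analysis ends at Stage 2; the contractor prevails.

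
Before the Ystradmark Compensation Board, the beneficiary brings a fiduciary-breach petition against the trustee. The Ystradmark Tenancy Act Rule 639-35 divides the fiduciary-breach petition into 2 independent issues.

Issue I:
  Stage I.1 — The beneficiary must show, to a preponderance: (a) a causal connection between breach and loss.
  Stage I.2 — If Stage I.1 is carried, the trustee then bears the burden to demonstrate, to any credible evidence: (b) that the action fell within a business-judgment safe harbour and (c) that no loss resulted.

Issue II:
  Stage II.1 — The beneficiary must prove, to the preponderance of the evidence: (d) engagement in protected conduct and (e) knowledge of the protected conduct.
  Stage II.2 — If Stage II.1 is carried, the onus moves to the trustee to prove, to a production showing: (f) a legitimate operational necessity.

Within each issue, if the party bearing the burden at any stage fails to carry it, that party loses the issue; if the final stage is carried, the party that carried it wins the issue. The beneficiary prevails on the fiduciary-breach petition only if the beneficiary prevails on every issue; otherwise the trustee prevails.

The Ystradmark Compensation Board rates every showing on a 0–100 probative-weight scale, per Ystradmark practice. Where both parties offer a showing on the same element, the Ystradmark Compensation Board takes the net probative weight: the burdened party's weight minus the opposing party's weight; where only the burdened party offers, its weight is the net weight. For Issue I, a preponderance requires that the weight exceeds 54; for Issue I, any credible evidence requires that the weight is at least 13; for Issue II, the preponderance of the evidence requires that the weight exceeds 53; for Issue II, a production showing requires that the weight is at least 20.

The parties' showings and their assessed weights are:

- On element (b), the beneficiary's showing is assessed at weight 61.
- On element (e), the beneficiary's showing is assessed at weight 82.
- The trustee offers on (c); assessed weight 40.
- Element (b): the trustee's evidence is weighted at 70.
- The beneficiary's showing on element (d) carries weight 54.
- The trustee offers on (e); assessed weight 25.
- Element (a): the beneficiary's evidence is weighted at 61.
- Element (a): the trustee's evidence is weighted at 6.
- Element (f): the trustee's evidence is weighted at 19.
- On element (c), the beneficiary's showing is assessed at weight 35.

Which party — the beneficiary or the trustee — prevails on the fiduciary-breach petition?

— Issue I —
Stage I.1 — burden on beneficiary; standard: a preponderance (weight exceeds 54).
    (a): 61 − 6 = 55 > 54 [met]
  All elements met. The burden passes to the trustee.
Stage I.2 — burden on trustee; standard: any credible evidence (weight is at least 13).
    (b): 70 − 61 = 9 < 13 [not met]
    (c): 40 − 35 = 5 < 13 [not met]
  Stage I.2 not carried; the trustee fails its burden.
So the beneficiary prevails on this issue.
— Issue II —
At Stage II.1 the beneficiary must meet the preponderance of the evidence (weight exceeds 53): on (d) the weight is 54, which does exceed 53, so (d) meets the standard; on (e) the weight is 82 less the opposing 25 gives net 57, which does exceed 53, so (e) meets the standard.
  All elements met. The burden passes to the trustee.
At Stage II.2 the trustee must meet a production showing (weight is at least 20): on (f) the weight is 19, < 20, so (f) does not meet the standard.
  Not every element is met, so the trustee fails to carry Stage II.2.
So the beneficiary prevails on this issue.
Per-issue: Issue I → beneficiary; Issue II → beneficiary. The beneficiary must prevail on every issue; overall, the beneficiary prevails.

beneficiary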